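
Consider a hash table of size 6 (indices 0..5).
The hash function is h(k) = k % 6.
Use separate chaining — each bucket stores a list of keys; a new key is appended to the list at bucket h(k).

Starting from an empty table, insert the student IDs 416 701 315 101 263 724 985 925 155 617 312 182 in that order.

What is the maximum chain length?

5

Insert 416: h=2, bucket 2 empty → new chain.
Insert 701: h=5, bucket 5 empty → new chain.
Insert 315: h=3, bucket 3 empty → new chain.
Insert 101: h=5, bucket 5 nonempty → append to chain.
Insert 263: h=5, bucket 5 nonempty → append to chain.
Insert 724: h=4, bucket 4 empty → new chain.
Insert 985: h=1, bucket 1 empty → new chain.
Insert 925: h=1, bucket 1 nonempty → append to chain.
Insert 155: h=5, bucket 5 nonempty → append to chain.
Insert 617: h=5, bucket 5 nonempty → append to chain.
Insert 312: h=0, bucket 0 empty → new chain.
Insert 182: h=2, bucket 2 nonempty → append to chain.
Final buckets:
0: 312
1: 985 -> 925
2: 416 -> 182
3: 315
4: 724
5: 701 -> 101 -> 263 -> 155 -> 617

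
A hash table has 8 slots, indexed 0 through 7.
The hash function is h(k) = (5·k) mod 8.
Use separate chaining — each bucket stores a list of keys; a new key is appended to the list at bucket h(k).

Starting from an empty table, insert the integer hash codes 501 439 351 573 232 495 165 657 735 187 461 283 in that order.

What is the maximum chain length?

4

501 → bucket 1
439 → bucket 3
351 → bucket 3 (collision)
573 → bucket 1 (collision)
232 → bucket 0
495 → bucket 3 (collision)
165 → bucket 1 (collision)
657 → bucket 5
735 → bucket 3 (collision)
187 → bucket 7
461 → bucket 1 (collision)
283 → bucket 7 (collision)
Final buckets:
0: 232
1: 501 -> 573 -> 165 -> 461
2: ∅
3: 439 -> 351 -> 495 -> 735
4: ∅
5: 657
6: ∅
7: 187 -> 283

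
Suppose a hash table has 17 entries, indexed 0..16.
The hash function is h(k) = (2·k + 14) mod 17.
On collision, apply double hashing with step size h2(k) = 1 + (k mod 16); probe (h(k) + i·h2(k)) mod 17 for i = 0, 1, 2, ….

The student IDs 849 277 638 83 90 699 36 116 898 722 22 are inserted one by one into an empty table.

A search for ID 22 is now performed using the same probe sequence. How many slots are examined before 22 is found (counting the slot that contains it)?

849 hashes to 12; slot 12 is free => place at 12.
277 hashes to 7; slot 7 is free => place at 7.
638 hashes to 15; slot 15 is free => place at 15.
83 hashes to 10; slot 10 is free => place at 10.
90 hashes to 7, h2=11; 7 taken => place at 1.
699 hashes to 1, h2=12; 1 taken => place at 13.
36 hashes to 1, h2=5; 1 taken => place at 6.
116 hashes to 8; slot 8 is free => place at 8.
898 hashes to 8, h2=3; 8 taken => place at 11.
722 hashes to 13, h2=3; 13 taken => place at 16.
22 hashes to 7, h2=7; 7 taken => place at 14.
Table: [., 90, ., ., ., ., 36, 277, 116, ., 83, 898, 849, 699, 22, 638, 722]
Lookup 22: h=7, h2=7, probe 7,14 → found at 14.

2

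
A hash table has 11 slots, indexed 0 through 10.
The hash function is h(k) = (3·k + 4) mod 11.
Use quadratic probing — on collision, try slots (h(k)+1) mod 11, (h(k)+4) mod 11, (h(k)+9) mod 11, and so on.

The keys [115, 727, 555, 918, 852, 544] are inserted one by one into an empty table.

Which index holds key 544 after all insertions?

2

115 hashes to 8; slot 8 is free => place at 8.
727 hashes to 7; slot 7 is free => place at 7.
555 hashes to 8; 8 taken => place at 9.
918 hashes to 8; 8,9 taken => place at 1.
852 hashes to 8; 8,9,1 taken => place at 6.
544 hashes to 8; 8,9,1,6 taken => place at 2.
Table: [∅, 918, 544, ∅, ∅, ∅, 852, 727, 115, 555, ∅]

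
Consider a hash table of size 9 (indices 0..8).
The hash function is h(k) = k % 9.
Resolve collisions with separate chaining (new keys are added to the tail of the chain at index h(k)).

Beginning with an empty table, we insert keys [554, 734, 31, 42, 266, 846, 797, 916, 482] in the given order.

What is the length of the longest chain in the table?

554 -> bucket 5
734 -> bucket 5 (collision)
31 -> bucket 4
42 -> bucket 6
266 -> bucket 5 (collision)
846 -> bucket 0
797 -> bucket 5 (collision)
916 -> bucket 7
482 -> bucket 5 (collision)
Final buckets:
0: 846
1: ∅
2: ∅
3: ∅
4: 31
5: 554 -> 734 -> 266 -> 797 -> 482
6: 42
7: 916
8: ∅

5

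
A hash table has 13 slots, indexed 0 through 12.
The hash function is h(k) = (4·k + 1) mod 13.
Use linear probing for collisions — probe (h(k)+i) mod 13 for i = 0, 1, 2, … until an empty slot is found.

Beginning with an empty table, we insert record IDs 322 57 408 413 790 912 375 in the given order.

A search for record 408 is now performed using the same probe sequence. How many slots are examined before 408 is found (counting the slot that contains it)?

322: h=2 → slot 2
57: h=8 → slot 8
408: h=8, probe 8,9 → slot 9
413: h=2, probe 2,3 → slot 3
790: h=2, probe 2,3,4 → slot 4
912: h=9, probe 9,10 → slot 10
375: h=6 → slot 6
Table: [-, -, 322, 413, 790, -, 375, -, 57, 408, 912, -, -]
Lookup 408: h=8, probe 8,9 → found at 9.

2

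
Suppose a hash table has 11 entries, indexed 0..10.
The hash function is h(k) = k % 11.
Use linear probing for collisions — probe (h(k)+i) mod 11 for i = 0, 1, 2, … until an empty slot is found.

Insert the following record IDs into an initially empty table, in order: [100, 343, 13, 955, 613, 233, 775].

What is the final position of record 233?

4

Insert 100: h=1, slot 1 empty => index 1.
Insert 343: h=2, slot 2 empty => index 2.
Insert 13: h=2, slot 2 occupied => index 3.
Insert 955: h=9, slot 9 empty => index 9.
Insert 613: h=8, slot 8 empty => index 8.
Insert 233: h=2, slots 2,3 occupied => index 4.
Insert 775: h=5, slot 5 empty => index 5.
Table: [_, 100, 343, 13, 233, 775, _, _, 613, 955, _]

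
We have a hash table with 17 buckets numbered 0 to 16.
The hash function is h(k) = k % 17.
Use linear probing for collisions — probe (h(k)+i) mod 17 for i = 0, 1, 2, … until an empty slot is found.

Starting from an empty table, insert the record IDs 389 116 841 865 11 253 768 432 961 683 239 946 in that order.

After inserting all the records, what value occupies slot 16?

865

389: h=15 => slot 15
116: h=14 => slot 14
841: h=8 => slot 8
865: h=15, probe 15,16 => slot 16
11: h=11 => slot 11
253: h=15, probe 15,16,0 => slot 0
768: h=3 => slot 3
432: h=7 => slot 7
961: h=9 => slot 9
683: h=3, probe 3,4 => slot 4
239: h=1 => slot 1
946: h=11, probe 11,12 => slot 12
Table: [253, 239, ∅, 768, 683, ∅, ∅, 432, 841, 961, ∅, 11, 946, ∅, 116, 389, 865]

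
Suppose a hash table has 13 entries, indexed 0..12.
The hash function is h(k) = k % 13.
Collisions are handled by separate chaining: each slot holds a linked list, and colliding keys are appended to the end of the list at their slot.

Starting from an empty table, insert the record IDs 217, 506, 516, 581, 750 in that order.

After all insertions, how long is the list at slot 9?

4

Insert 217: h=9, bucket 9 empty -> new chain.
Insert 506: h=12, bucket 12 empty -> new chain.
Insert 516: h=9, bucket 9 nonempty -> append to chain.
Insert 581: h=9, bucket 9 nonempty -> append to chain.
Insert 750: h=9, bucket 9 nonempty -> append to chain.
Final buckets:
0: .
1: .
2: .
3: .
4: .
5: .
6: .
7: .
8: .
9: 217 -> 516 -> 581 -> 750
10: .
11: .
12: 506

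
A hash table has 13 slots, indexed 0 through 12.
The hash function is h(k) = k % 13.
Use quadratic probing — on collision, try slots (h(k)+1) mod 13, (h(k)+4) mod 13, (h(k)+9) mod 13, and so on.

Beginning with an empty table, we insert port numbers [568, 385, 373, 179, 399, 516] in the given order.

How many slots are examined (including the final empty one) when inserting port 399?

3

568: h=9 => slot 9
385: h=8 => slot 8
373: h=9, probe 9,10 => slot 10
179: h=10, probe 10,11 => slot 11
399: h=9, probe 9,10,0 => slot 0
516: h=9, probe 9,10,0,5 => slot 5
Table: [399, —, —, —, —, 516, —, —, 385, 568, 373, 179, —]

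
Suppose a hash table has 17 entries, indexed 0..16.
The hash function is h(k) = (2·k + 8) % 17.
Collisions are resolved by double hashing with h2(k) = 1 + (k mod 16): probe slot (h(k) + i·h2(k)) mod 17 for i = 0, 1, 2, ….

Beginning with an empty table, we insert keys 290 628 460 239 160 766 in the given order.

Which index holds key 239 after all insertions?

290 hashes to 10; slot 10 is free → place at 10.
628 hashes to 6; slot 6 is free → place at 6.
460 hashes to 10, h2=13; 10,6 taken → place at 2.
239 hashes to 10, h2=16; 10 taken → place at 9.
160 hashes to 5; slot 5 is free → place at 5.
766 hashes to 10, h2=15; 10 taken → place at 8.
Table: [—, —, 460, —, —, 160, 628, —, 766, 239, 290, —, —, —, —, —, —]

9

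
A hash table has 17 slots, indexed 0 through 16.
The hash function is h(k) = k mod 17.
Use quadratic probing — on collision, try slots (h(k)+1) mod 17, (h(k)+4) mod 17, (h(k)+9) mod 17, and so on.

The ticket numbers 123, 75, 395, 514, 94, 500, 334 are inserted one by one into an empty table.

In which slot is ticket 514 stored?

8

123: h=4 → slot 4
75: h=7 → slot 7
395: h=4, probe 4,5 → slot 5
514: h=4, probe 4,5,8 → slot 8
94: h=9 → slot 9
500: h=7, probe 7,8,11 → slot 11
334: h=11, probe 11,12 → slot 12
Table: [—, —, —, —, 123, 395, —, 75, 514, 94, —, 500, 334, —, —, —, —]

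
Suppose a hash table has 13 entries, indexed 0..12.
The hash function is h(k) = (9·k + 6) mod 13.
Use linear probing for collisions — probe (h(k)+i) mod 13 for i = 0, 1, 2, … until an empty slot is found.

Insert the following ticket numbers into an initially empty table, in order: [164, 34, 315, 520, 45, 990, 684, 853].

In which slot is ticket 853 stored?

164 hashes to 0; slot 0 is free -> place at 0.
34 hashes to 0; 0 taken -> place at 1.
315 hashes to 7; slot 7 is free -> place at 7.
520 hashes to 6; slot 6 is free -> place at 6.
45 hashes to 8; slot 8 is free -> place at 8.
990 hashes to 11; slot 11 is free -> place at 11.
684 hashes to 0; 0,1 taken -> place at 2.
853 hashes to 0; 0,1,2 taken -> place at 3.
Table: [164, 34, 684, 853, -, -, 520, 315, 45, -, -, 990, -]

3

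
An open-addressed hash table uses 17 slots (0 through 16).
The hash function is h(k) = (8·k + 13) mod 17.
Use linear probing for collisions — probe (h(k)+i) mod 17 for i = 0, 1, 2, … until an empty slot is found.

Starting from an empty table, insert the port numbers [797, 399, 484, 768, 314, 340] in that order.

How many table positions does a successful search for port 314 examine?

797: h=14 → slot 14
399: h=9 → slot 9
484: h=9, probe 9,10 → slot 10
768: h=3 → slot 3
314: h=9, probe 9,10,11 → slot 11
340: h=13 → slot 13
Table: [-, -, -, 768, -, -, -, -, -, 399, 484, 314, -, 340, 797, -, -]
Lookup 314: h=9, probe 9,10,11 → found at 11.

3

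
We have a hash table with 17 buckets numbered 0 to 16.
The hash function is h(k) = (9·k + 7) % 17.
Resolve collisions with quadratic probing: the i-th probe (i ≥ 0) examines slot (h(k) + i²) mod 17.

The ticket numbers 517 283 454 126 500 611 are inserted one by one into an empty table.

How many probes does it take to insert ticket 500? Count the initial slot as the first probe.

3

517: h=2 → slot 2
283: h=4 → slot 4
454: h=13 → slot 13
126: h=2, probe 2,3 → slot 3
500: h=2, probe 2,3,6 → slot 6
611: h=15 → slot 15
Table: [., ., 517, 126, 283, ., 500, ., ., ., ., ., ., 454, ., 611, .]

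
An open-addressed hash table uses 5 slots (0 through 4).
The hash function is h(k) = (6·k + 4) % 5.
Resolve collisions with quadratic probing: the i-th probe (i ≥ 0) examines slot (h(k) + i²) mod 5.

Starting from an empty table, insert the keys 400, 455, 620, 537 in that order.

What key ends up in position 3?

620

400: h=4 -> slot 4
455: h=4, probe 4,0 -> slot 0
620: h=4, probe 4,0,3 -> slot 3
537: h=1 -> slot 1
Table: [455, 537, _, 620, 400]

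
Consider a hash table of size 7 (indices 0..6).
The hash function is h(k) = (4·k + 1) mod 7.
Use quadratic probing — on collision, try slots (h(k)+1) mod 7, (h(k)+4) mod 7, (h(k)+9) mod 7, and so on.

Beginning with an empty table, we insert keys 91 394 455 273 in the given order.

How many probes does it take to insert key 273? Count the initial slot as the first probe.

Insert 91: h=1, slot 1 empty -> index 1.
Insert 394: h=2, slot 2 empty -> index 2.
Insert 455: h=1, slots 1,2 occupied -> index 5.
Insert 273: h=1, slots 1,2,5 occupied -> index 3.
Table: [-, 91, 394, 273, -, 455, -]

4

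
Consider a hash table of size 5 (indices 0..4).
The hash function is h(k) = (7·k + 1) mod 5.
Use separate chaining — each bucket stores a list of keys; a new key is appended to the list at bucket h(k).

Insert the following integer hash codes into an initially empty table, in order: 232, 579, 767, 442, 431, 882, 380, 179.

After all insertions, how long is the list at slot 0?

4

Insert 232: h=0, bucket 0 empty -> new chain.
Insert 579: h=4, bucket 4 empty -> new chain.
Insert 767: h=0, bucket 0 nonempty -> append to chain.
Insert 442: h=0, bucket 0 nonempty -> append to chain.
Insert 431: h=3, bucket 3 empty -> new chain.
Insert 882: h=0, bucket 0 nonempty -> append to chain.
Insert 380: h=1, bucket 1 empty -> new chain.
Insert 179: h=4, bucket 4 nonempty -> append to chain.
Final buckets:
0: 232 -> 767 -> 442 -> 882
1: 380
2: _
3: 431
4: 579 -> 179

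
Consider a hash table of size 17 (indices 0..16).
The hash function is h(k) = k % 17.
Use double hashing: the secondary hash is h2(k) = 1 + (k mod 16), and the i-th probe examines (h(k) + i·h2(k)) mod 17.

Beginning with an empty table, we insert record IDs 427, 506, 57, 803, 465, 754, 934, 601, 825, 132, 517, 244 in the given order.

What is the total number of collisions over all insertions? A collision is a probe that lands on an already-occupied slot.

427 hashes to 2; slot 2 is free => place at 2.
506 hashes to 13; slot 13 is free => place at 13.
57 hashes to 6; slot 6 is free => place at 6.
803 hashes to 4; slot 4 is free => place at 4.
465 hashes to 6, h2=2; 6 taken => place at 8.
754 hashes to 6, h2=3; 6 taken => place at 9.
934 hashes to 16; slot 16 is free => place at 16.
601 hashes to 6, h2=10; 6,16,9,2 taken => place at 12.
825 hashes to 9, h2=10; 9,2,12 taken => place at 5.
132 hashes to 13, h2=5; 13 taken => place at 1.
517 hashes to 7; slot 7 is free => place at 7.
244 hashes to 6, h2=5; 6 taken => place at 11.
Table: [-, 132, 427, -, 803, 825, 57, 517, 465, 754, -, 244, 601, 506, -, -, 934]

11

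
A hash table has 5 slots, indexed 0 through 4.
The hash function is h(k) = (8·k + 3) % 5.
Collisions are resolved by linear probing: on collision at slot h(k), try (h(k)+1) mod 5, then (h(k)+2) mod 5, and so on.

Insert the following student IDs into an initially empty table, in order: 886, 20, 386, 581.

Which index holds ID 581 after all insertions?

886: h=1 → slot 1
20: h=3 → slot 3
386: h=1, probe 1,2 → slot 2
581: h=1, probe 1,2,3,4 → slot 4
Table: [∅, 886, 386, 20, 581]

4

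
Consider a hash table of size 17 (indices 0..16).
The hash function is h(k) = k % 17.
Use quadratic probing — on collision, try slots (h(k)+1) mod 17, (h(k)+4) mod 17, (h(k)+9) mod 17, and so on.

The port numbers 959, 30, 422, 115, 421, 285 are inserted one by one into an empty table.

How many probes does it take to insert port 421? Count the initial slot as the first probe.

4

959: h=7 => slot 7
30: h=13 => slot 13
422: h=14 => slot 14
115: h=13, probe 13,14,0 => slot 0
421: h=13, probe 13,14,0,5 => slot 5
285: h=13, probe 13,14,0,5,12 => slot 12
Table: [115, -, -, -, -, 421, -, 959, -, -, -, -, 285, 30, 422, -, -]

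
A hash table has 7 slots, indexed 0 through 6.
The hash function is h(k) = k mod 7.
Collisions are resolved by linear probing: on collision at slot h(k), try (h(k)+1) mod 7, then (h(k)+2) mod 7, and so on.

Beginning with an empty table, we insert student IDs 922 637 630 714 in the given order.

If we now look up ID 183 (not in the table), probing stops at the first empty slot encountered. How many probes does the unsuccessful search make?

3

922: h=5 => slot 5
637: h=0 => slot 0
630: h=0, probe 0,1 => slot 1
714: h=0, probe 0,1,2 => slot 2
Table: [637, 630, 714, _, _, 922, _]
Lookup 183: h=1, probe 1,2,3 → slot 3 empty, not found.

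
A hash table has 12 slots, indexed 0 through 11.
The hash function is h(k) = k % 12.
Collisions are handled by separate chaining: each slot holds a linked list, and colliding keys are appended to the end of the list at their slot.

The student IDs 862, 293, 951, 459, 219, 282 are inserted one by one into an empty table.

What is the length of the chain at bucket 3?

Insert 862: h=10, bucket 10 empty -> new chain.
Insert 293: h=5, bucket 5 empty -> new chain.
Insert 951: h=3, bucket 3 empty -> new chain.
Insert 459: h=3, bucket 3 nonempty -> append to chain.
Insert 219: h=3, bucket 3 nonempty -> append to chain.
Insert 282: h=6, bucket 6 empty -> new chain.
Final buckets:
0: —
1: —
2: —
3: 951 -> 459 -> 219
4: —
5: 293
6: 282
7: —
8: —
9: —
10: 862
11: —

3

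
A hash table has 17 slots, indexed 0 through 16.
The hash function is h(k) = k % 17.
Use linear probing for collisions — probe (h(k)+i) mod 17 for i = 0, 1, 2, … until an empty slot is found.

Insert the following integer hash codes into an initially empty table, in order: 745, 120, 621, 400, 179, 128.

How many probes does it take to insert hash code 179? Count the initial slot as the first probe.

3

745: h=14 => slot 14
120: h=1 => slot 1
621: h=9 => slot 9
400: h=9, probe 9,10 => slot 10
179: h=9, probe 9,10,11 => slot 11
128: h=9, probe 9,10,11,12 => slot 12
Table: [—, 120, —, —, —, —, —, —, —, 621, 400, 179, 128, —, 745, —, —]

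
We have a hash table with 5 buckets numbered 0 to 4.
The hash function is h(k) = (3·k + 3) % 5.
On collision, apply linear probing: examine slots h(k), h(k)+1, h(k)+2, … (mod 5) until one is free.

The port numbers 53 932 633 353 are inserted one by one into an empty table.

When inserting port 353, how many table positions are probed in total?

53 hashes to 2; slot 2 is free -> place at 2.
932 hashes to 4; slot 4 is free -> place at 4.
633 hashes to 2; 2 taken -> place at 3.
353 hashes to 2; 2,3,4 taken -> place at 0.
Table: [353, -, 53, 633, 932]

4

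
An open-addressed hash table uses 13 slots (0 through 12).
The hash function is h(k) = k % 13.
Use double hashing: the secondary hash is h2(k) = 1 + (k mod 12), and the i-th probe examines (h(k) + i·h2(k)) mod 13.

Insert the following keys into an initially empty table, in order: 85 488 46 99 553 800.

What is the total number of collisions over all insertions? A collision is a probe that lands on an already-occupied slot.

85: h=7 → slot 7
488: h=7, h2=9, probe 7,3 → slot 3
46: h=7, h2=11, probe 7,5 → slot 5
99: h=8 → slot 8
553: h=7, h2=2, probe 7,9 → slot 9
800: h=7, h2=9, probe 7,3,12 → slot 12
Table: [—, —, —, 488, —, 46, —, 85, 99, 553, —, —, 800]

5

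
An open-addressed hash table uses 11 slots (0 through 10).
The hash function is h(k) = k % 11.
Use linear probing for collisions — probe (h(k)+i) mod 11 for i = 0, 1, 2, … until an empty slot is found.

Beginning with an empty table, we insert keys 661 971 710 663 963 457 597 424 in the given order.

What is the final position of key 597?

661 hashes to 1; slot 1 is free → place at 1.
971 hashes to 3; slot 3 is free → place at 3.
710 hashes to 6; slot 6 is free → place at 6.
663 hashes to 3; 3 taken → place at 4.
963 hashes to 6; 6 taken → place at 7.
457 hashes to 6; 6,7 taken → place at 8.
597 hashes to 3; 3,4 taken → place at 5.
424 hashes to 6; 6,7,8 taken → place at 9.
Table: [-, 661, -, 971, 663, 597, 710, 963, 457, 424, -]

5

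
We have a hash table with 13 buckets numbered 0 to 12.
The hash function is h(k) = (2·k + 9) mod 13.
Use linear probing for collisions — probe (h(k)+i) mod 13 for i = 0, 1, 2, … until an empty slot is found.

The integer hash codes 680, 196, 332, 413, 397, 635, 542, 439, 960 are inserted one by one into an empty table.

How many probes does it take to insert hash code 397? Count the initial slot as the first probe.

3

680 hashes to 4; slot 4 is free => place at 4.
196 hashes to 11; slot 11 is free => place at 11.
332 hashes to 10; slot 10 is free => place at 10.
413 hashes to 3; slot 3 is free => place at 3.
397 hashes to 10; 10,11 taken => place at 12.
635 hashes to 5; slot 5 is free => place at 5.
542 hashes to 1; slot 1 is free => place at 1.
439 hashes to 3; 3,4,5 taken => place at 6.
960 hashes to 5; 5,6 taken => place at 7.
Table: [., 542, ., 413, 680, 635, 439, 960, ., ., 332, 196, 397]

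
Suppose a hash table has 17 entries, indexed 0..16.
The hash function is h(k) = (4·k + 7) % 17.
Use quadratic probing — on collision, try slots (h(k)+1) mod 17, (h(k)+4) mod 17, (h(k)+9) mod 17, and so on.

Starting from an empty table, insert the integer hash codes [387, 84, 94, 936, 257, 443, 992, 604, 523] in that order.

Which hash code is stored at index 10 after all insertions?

604

387: h=8 => slot 8
84: h=3 => slot 3
94: h=9 => slot 9
936: h=11 => slot 11
257: h=15 => slot 15
443: h=11, probe 11,12 => slot 12
992: h=14 => slot 14
604: h=9, probe 9,10 => slot 10
523: h=8, probe 8,9,12,0 => slot 0
Table: [523, ., ., 84, ., ., ., ., 387, 94, 604, 936, 443, ., 992, 257, .]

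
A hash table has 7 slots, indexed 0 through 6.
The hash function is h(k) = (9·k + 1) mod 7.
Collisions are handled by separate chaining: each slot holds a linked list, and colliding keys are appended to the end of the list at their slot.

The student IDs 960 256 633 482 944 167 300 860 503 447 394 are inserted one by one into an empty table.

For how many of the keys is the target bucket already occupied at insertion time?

6

960 -> bucket 3
256 -> bucket 2
633 -> bucket 0
482 -> bucket 6
944 -> bucket 6 (collision)
167 -> bucket 6 (collision)
300 -> bucket 6 (collision)
860 -> bucket 6 (collision)
503 -> bucket 6 (collision)
447 -> bucket 6 (collision)
394 -> bucket 5
Final buckets:
0: 633
1: _
2: 256
3: 960
4: _
5: 394
6: 482 -> 944 -> 167 -> 300 -> 860 -> 503 -> 447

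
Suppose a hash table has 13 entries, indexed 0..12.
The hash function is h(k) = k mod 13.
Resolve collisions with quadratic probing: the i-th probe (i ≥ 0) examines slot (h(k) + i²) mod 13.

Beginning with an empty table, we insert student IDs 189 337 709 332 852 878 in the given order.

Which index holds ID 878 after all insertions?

Insert 189: h=7, slot 7 empty → index 7.
Insert 337: h=12, slot 12 empty → index 12.
Insert 709: h=7, slot 7 occupied → index 8.
Insert 332: h=7, slots 7,8 occupied → index 11.
Insert 852: h=7, slots 7,8,11 occupied → index 3.
Insert 878: h=7, slots 7,8,11,3 occupied → index 10.
Table: [∅, ∅, ∅, 852, ∅, ∅, ∅, 189, 709, ∅, 878, 332, 337]

10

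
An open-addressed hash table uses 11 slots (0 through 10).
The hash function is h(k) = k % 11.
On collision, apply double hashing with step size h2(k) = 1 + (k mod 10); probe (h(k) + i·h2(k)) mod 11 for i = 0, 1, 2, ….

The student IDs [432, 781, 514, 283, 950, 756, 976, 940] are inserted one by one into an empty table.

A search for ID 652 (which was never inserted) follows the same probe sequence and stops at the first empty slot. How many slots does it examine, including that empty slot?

2

432 hashes to 3; slot 3 is free -> place at 3.
781 hashes to 0; slot 0 is free -> place at 0.
514 hashes to 8; slot 8 is free -> place at 8.
283 hashes to 8, h2=4; 8 taken -> place at 1.
950 hashes to 4; slot 4 is free -> place at 4.
756 hashes to 8, h2=7; 8,4,0 taken -> place at 7.
976 hashes to 8, h2=7; 8,4,0,7,3 taken -> place at 10.
940 hashes to 5; slot 5 is free -> place at 5.
Table: [781, 283, -, 432, 950, 940, -, 756, 514, -, 976]
Lookup 652: h=3, h2=3, probe 3,6 → slot 6 empty, not found.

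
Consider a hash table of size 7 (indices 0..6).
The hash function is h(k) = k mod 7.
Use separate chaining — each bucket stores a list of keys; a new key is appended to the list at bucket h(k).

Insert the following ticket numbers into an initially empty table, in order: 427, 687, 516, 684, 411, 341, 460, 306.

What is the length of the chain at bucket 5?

6

Insert 427: h=0, bucket 0 empty → new chain.
Insert 687: h=1, bucket 1 empty → new chain.
Insert 516: h=5, bucket 5 empty → new chain.
Insert 684: h=5, bucket 5 nonempty → append to chain.
Insert 411: h=5, bucket 5 nonempty → append to chain.
Insert 341: h=5, bucket 5 nonempty → append to chain.
Insert 460: h=5, bucket 5 nonempty → append to chain.
Insert 306: h=5, bucket 5 nonempty → append to chain.
Final buckets:
0: 427
1: 687
2: .
3: .
4: .
5: 516 -> 684 -> 411 -> 341 -> 460 -> 306
6: .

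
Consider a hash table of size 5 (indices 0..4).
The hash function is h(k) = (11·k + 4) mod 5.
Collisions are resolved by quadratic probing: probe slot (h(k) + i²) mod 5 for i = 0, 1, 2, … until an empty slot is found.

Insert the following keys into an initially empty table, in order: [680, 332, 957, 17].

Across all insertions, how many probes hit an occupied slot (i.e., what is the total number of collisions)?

Insert 680: h=4, slot 4 empty → index 4.
Insert 332: h=1, slot 1 empty → index 1.
Insert 957: h=1, slot 1 occupied → index 2.
Insert 17: h=1, slots 1,2 occupied → index 0.
Table: [17, 332, 957, ., 680]

3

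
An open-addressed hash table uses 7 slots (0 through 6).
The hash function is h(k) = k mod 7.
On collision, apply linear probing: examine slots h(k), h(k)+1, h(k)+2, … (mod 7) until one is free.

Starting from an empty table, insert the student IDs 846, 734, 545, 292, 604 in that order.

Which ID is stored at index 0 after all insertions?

846: h=6 -> slot 6
734: h=6, probe 6,0 -> slot 0
545: h=6, probe 6,0,1 -> slot 1
292: h=5 -> slot 5
604: h=2 -> slot 2
Table: [734, 545, 604, -, -, 292, 846]

734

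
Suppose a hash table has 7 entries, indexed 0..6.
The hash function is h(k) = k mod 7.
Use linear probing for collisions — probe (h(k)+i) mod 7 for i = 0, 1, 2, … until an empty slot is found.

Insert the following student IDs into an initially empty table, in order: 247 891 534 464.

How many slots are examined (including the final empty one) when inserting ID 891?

247 hashes to 2; slot 2 is free -> place at 2.
891 hashes to 2; 2 taken -> place at 3.
534 hashes to 2; 2,3 taken -> place at 4.
464 hashes to 2; 2,3,4 taken -> place at 5.
Table: [-, -, 247, 891, 534, 464, -]

2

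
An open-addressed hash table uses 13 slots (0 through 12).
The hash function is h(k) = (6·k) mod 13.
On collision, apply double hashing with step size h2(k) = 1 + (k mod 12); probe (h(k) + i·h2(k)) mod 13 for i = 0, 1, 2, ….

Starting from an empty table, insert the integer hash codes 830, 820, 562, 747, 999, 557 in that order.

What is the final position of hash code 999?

830: h=1 → slot 1
820: h=6 → slot 6
562: h=5 → slot 5
747: h=10 → slot 10
999: h=1, h2=4, probe 1,5,9 → slot 9
557: h=1, h2=6, probe 1,7 → slot 7
Table: [_, 830, _, _, _, 562, 820, 557, _, 999, 747, _, _]

9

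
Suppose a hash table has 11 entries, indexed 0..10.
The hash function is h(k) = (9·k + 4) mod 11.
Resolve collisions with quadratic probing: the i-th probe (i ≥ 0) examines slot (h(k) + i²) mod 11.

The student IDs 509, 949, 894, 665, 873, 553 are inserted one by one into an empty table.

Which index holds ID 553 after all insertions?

3

Insert 509: h=9, slot 9 empty => index 9.
Insert 949: h=9, slot 9 occupied => index 10.
Insert 894: h=9, slots 9,10 occupied => index 2.
Insert 665: h=5, slot 5 empty => index 5.
Insert 873: h=7, slot 7 empty => index 7.
Insert 553: h=9, slots 9,10,2,7 occupied => index 3.
Table: [., ., 894, 553, ., 665, ., 873, ., 509, 949]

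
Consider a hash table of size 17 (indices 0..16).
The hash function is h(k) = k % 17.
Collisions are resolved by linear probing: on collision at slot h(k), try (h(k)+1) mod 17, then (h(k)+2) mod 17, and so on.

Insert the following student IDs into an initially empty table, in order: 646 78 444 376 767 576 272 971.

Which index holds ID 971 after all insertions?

Insert 646: h=0, slot 0 empty => index 0.
Insert 78: h=10, slot 10 empty => index 10.
Insert 444: h=2, slot 2 empty => index 2.
Insert 376: h=2, slot 2 occupied => index 3.
Insert 767: h=2, slots 2,3 occupied => index 4.
Insert 576: h=15, slot 15 empty => index 15.
Insert 272: h=0, slot 0 occupied => index 1.
Insert 971: h=2, slots 2,3,4 occupied => index 5.
Table: [646, 272, 444, 376, 767, 971, ∅, ∅, ∅, ∅, 78, ∅, ∅, ∅, ∅, 576, ∅]

5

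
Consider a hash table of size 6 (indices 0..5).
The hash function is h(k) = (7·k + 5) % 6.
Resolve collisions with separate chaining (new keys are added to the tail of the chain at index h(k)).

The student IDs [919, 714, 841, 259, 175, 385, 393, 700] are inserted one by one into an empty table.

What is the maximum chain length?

Insert 919: h=0, bucket 0 empty -> new chain.
Insert 714: h=5, bucket 5 empty -> new chain.
Insert 841: h=0, bucket 0 nonempty -> append to chain.
Insert 259: h=0, bucket 0 nonempty -> append to chain.
Insert 175: h=0, bucket 0 nonempty -> append to chain.
Insert 385: h=0, bucket 0 nonempty -> append to chain.
Insert 393: h=2, bucket 2 empty -> new chain.
Insert 700: h=3, bucket 3 empty -> new chain.
Final buckets:
0: 919 -> 841 -> 259 -> 175 -> 385
1: _
2: 393
3: 700
4: _
5: 714

5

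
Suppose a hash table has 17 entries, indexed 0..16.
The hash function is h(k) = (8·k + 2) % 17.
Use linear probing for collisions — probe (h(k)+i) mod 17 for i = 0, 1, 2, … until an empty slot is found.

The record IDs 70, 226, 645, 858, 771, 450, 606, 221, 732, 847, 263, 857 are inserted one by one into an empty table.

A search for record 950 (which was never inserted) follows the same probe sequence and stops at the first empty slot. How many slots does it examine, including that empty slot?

Insert 70: h=1, slot 1 empty → index 1.
Insert 226: h=8, slot 8 empty → index 8.
Insert 645: h=11, slot 11 empty → index 11.
Insert 858: h=15, slot 15 empty → index 15.
Insert 771: h=16, slot 16 empty → index 16.
Insert 450: h=15, slots 15,16 occupied → index 0.
Insert 606: h=5, slot 5 empty → index 5.
Insert 221: h=2, slot 2 empty → index 2.
Insert 732: h=10, slot 10 empty → index 10.
Insert 847: h=12, slot 12 empty → index 12.
Insert 263: h=15, slots 15,16,0,1,2 occupied → index 3.
Insert 857: h=7, slot 7 empty → index 7.
Table: [450, 70, 221, 263, _, 606, _, 857, 226, _, 732, 645, 847, _, _, 858, 771]
Lookup 950: h=3, probe 3,4 → slot 4 empty, not found.

2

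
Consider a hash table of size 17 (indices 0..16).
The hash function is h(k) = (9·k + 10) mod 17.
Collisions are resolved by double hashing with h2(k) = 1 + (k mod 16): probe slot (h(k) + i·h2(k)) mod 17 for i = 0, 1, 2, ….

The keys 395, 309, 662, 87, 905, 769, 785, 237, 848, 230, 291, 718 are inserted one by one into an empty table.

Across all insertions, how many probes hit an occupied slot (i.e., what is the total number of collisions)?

395 hashes to 12; slot 12 is free → place at 12.
309 hashes to 3; slot 3 is free → place at 3.
662 hashes to 1; slot 1 is free → place at 1.
87 hashes to 11; slot 11 is free → place at 11.
905 hashes to 12, h2=10; 12 taken → place at 5.
769 hashes to 12, h2=2; 12 taken → place at 14.
785 hashes to 3, h2=2; 3,5 taken → place at 7.
237 hashes to 1, h2=14; 1 taken → place at 15.
848 hashes to 9; slot 9 is free → place at 9.
230 hashes to 6; slot 6 is free → place at 6.
291 hashes to 11, h2=4; 11,15 taken → place at 2.
718 hashes to 12, h2=15; 12 taken → place at 10.
Table: [-, 662, 291, 309, -, 905, 230, 785, -, 848, 718, 87, 395, -, 769, 237, -]

8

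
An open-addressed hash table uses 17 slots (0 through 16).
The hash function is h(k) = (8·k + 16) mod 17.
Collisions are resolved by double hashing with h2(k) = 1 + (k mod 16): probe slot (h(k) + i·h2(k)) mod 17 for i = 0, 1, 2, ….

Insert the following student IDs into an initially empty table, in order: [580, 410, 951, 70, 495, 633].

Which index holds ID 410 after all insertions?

9

580 hashes to 15; slot 15 is free => place at 15.
410 hashes to 15, h2=11; 15 taken => place at 9.
951 hashes to 8; slot 8 is free => place at 8.
70 hashes to 15, h2=7; 15 taken => place at 5.
495 hashes to 15, h2=16; 15 taken => place at 14.
633 hashes to 14, h2=10; 14 taken => place at 7.
Table: [∅, ∅, ∅, ∅, ∅, 70, ∅, 633, 951, 410, ∅, ∅, ∅, ∅, 495, 580, ∅]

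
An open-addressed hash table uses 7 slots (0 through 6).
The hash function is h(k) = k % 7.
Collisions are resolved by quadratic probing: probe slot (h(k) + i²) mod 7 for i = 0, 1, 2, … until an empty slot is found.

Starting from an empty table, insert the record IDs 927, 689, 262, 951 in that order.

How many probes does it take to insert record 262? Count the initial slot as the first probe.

927 hashes to 3; slot 3 is free → place at 3.
689 hashes to 3; 3 taken → place at 4.
262 hashes to 3; 3,4 taken → place at 0.
951 hashes to 6; slot 6 is free → place at 6.
Table: [262, ., ., 927, 689, ., 951]

3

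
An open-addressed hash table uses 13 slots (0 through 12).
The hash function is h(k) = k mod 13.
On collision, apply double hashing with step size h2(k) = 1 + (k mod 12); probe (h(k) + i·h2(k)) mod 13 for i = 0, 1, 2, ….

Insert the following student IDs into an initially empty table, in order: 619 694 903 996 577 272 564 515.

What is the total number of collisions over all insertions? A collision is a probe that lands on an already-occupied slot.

Insert 619: h=8, slot 8 empty -> index 8.
Insert 694: h=5, slot 5 empty -> index 5.
Insert 903: h=6, slot 6 empty -> index 6.
Insert 996: h=8, h2=1, slot 8 occupied -> index 9.
Insert 577: h=5, h2=2, slot 5 occupied -> index 7.
Insert 272: h=12, slot 12 empty -> index 12.
Insert 564: h=5, h2=1, slots 5,6,7,8,9 occupied -> index 10.
Insert 515: h=8, h2=12, slots 8,7,6,5 occupied -> index 4.
Table: [∅, ∅, ∅, ∅, 515, 694, 903, 577, 619, 996, 564, ∅, 272]

11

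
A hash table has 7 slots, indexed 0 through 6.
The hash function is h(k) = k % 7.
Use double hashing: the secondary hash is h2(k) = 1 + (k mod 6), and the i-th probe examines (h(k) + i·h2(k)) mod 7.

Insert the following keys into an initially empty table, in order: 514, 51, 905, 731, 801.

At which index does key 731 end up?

514 hashes to 3; slot 3 is free → place at 3.
51 hashes to 2; slot 2 is free → place at 2.
905 hashes to 2, h2=6; 2 taken → place at 1.
731 hashes to 3, h2=6; 3,2,1 taken → place at 0.
801 hashes to 3, h2=4; 3,0 taken → place at 4.
Table: [731, 905, 51, 514, 801, ∅, ∅]

0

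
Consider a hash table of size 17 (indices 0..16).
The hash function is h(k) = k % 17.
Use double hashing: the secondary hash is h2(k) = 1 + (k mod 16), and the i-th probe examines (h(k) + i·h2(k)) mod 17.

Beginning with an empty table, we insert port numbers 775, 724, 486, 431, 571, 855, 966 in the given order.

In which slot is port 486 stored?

0

775: h=10 -> slot 10
724: h=10, h2=5, probe 10,15 -> slot 15
486: h=10, h2=7, probe 10,0 -> slot 0
431: h=6 -> slot 6
571: h=10, h2=12, probe 10,5 -> slot 5
855: h=5, h2=8, probe 5,13 -> slot 13
966: h=14 -> slot 14
Table: [486, —, —, —, —, 571, 431, —, —, —, 775, —, —, 855, 966, 724, —]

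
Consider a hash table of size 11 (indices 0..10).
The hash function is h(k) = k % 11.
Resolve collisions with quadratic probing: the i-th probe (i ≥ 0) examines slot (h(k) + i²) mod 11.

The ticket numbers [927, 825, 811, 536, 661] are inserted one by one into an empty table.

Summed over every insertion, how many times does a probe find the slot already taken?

1

Insert 927: h=3, slot 3 empty -> index 3.
Insert 825: h=0, slot 0 empty -> index 0.
Insert 811: h=8, slot 8 empty -> index 8.
Insert 536: h=8, slot 8 occupied -> index 9.
Insert 661: h=1, slot 1 empty -> index 1.
Table: [825, 661, ∅, 927, ∅, ∅, ∅, ∅, 811, 536, ∅]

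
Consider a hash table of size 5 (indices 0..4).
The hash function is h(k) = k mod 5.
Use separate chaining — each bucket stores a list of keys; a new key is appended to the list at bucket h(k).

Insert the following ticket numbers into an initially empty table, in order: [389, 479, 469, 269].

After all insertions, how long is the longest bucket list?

Insert 389: h=4, bucket 4 empty -> new chain.
Insert 479: h=4, bucket 4 nonempty -> append to chain.
Insert 469: h=4, bucket 4 nonempty -> append to chain.
Insert 269: h=4, bucket 4 nonempty -> append to chain.
Final buckets:
0: —
1: —
2: —
3: —
4: 389 -> 479 -> 469 -> 269

4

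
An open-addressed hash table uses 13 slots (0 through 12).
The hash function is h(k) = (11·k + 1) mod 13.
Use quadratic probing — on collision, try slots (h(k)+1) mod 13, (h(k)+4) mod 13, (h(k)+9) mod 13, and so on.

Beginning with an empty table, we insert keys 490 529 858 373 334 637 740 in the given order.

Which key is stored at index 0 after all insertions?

Insert 490: h=9, slot 9 empty → index 9.
Insert 529: h=9, slot 9 occupied → index 10.
Insert 858: h=1, slot 1 empty → index 1.
Insert 373: h=9, slots 9,10 occupied → index 0.
Insert 334: h=9, slots 9,10,0 occupied → index 5.
Insert 637: h=1, slot 1 occupied → index 2.
Insert 740: h=3, slot 3 empty → index 3.
Table: [373, 858, 637, 740, _, 334, _, _, _, 490, 529, _, _]

373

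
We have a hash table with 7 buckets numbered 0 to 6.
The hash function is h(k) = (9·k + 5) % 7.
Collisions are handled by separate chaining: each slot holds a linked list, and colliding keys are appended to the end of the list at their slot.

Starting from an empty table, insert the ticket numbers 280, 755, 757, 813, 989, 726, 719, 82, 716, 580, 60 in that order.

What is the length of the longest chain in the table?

3

Insert 280: h=5, bucket 5 empty → new chain.
Insert 755: h=3, bucket 3 empty → new chain.
Insert 757: h=0, bucket 0 empty → new chain.
Insert 813: h=0, bucket 0 nonempty → append to chain.
Insert 989: h=2, bucket 2 empty → new chain.
Insert 726: h=1, bucket 1 empty → new chain.
Insert 719: h=1, bucket 1 nonempty → append to chain.
Insert 82: h=1, bucket 1 nonempty → append to chain.
Insert 716: h=2, bucket 2 nonempty → append to chain.
Insert 580: h=3, bucket 3 nonempty → append to chain.
Insert 60: h=6, bucket 6 empty → new chain.
Final buckets:
0: 757 -> 813
1: 726 -> 719 -> 82
2: 989 -> 716
3: 755 -> 580
4: —
5: 280
6: 60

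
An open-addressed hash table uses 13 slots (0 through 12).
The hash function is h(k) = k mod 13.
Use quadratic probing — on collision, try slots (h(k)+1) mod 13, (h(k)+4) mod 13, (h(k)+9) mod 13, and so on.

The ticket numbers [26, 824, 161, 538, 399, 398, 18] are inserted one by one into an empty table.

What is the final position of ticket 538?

Insert 26: h=0, slot 0 empty → index 0.
Insert 824: h=5, slot 5 empty → index 5.
Insert 161: h=5, slot 5 occupied → index 6.
Insert 538: h=5, slots 5,6 occupied → index 9.
Insert 399: h=9, slot 9 occupied → index 10.
Insert 398: h=8, slot 8 empty → index 8.
Insert 18: h=5, slots 5,6,9 occupied → index 1.
Table: [26, 18, —, —, —, 824, 161, —, 398, 538, 399, —, —]

9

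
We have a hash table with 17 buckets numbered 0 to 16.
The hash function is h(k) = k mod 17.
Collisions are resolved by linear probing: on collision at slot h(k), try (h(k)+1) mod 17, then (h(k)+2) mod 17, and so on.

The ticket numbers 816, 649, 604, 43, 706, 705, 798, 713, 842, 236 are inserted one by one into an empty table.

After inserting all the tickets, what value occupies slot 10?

43

816 hashes to 0; slot 0 is free => place at 0.
649 hashes to 3; slot 3 is free => place at 3.
604 hashes to 9; slot 9 is free => place at 9.
43 hashes to 9; 9 taken => place at 10.
706 hashes to 9; 9,10 taken => place at 11.
705 hashes to 8; slot 8 is free => place at 8.
798 hashes to 16; slot 16 is free => place at 16.
713 hashes to 16; 16,0 taken => place at 1.
842 hashes to 9; 9,10,11 taken => place at 12.
236 hashes to 15; slot 15 is free => place at 15.
Table: [816, 713, ., 649, ., ., ., ., 705, 604, 43, 706, 842, ., ., 236, 798]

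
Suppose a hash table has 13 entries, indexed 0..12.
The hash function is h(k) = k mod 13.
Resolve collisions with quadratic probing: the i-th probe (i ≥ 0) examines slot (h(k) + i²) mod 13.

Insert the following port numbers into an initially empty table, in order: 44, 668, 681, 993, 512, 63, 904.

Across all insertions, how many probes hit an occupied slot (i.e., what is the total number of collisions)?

44: h=5 -> slot 5
668: h=5, probe 5,6 -> slot 6
681: h=5, probe 5,6,9 -> slot 9
993: h=5, probe 5,6,9,1 -> slot 1
512: h=5, probe 5,6,9,1,8 -> slot 8
63: h=11 -> slot 11
904: h=7 -> slot 7
Table: [∅, 993, ∅, ∅, ∅, 44, 668, 904, 512, 681, ∅, 63, ∅]

10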